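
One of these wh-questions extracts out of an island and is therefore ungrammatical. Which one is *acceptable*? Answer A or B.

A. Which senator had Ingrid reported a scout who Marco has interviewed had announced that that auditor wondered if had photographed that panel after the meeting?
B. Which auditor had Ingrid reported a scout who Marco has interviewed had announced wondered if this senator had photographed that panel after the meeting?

In A, the wh-phrase is extracted from inside a wh-island (introduced by "if"), which blocks movement.
In B, the extraction path crosses only that-complement boundaries, which are transparent.
So B is grammatical.

B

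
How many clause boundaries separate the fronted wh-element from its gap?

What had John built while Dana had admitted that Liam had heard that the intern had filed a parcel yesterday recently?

"what" originates inside the matrix clause — no clause boundary is crossed.

0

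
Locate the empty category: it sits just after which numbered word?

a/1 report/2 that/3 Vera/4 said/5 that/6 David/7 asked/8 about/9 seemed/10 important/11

The displaced element is "a report" (word 2).
It is linked across 1 clause boundary (that).
It functions as the object of the preposition "about" of "asked", so the gap sits immediately after word 9 ("about").
Base order: Vera said that David asked about a report.

9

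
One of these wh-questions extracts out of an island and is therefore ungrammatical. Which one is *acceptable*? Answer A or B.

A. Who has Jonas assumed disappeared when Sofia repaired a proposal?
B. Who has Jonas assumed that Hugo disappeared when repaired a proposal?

In B, the wh-phrase is extracted from inside an adjunct island (introduced by "when"), which blocks movement.
In A, the extraction path crosses only that-complement boundaries, which are transparent.
So A is grammatical.

A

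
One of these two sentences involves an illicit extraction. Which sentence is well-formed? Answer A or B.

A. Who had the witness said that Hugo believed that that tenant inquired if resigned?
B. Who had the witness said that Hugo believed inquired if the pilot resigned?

B

In A, the wh-phrase is extracted from inside a wh-island (introduced by "if"), which blocks movement.
In B, the extraction path crosses only that-complement boundaries, which are transparent.
So B is grammatical.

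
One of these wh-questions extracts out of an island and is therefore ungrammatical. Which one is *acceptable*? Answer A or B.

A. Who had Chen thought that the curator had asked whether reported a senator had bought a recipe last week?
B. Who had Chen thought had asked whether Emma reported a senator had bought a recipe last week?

B

In A, the wh-phrase is extracted from inside a wh-island (introduced by "whether"), which blocks movement.
In B, the extraction path crosses only that-complement boundaries, which are transparent.
So B is grammatical.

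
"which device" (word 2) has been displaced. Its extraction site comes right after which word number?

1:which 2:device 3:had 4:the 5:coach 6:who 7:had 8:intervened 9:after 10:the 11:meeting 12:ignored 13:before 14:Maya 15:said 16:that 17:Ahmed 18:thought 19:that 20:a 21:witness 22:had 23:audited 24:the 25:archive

12

The displaced element is "which device" (word 2).
It functions as the direct object of "ignored", so the gap sits immediately after word 12 ("ignored").
Base order: The coach who had intervened after the meeting had ignored which device before Maya said that Ahmed thought that a witness had audited the archive.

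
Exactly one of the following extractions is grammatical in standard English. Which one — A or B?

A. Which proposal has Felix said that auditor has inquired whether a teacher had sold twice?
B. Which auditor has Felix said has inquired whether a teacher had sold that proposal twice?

B

In A, the wh-phrase is extracted from inside a wh-island (introduced by "whether"), which blocks movement.
In B, the extraction path crosses only that-complement boundaries, which are transparent.
So B is grammatical.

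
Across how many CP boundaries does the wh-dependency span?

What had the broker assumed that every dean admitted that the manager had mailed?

"what" is extracted from the object of "mailed".
Boundaries crossed, outermost first: [that], [that] — 2 in total.

2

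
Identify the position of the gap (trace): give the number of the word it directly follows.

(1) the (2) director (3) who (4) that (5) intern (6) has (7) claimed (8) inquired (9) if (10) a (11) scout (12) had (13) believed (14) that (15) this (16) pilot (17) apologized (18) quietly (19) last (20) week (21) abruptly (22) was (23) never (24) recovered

The displaced element is "the director" (word 2).
It is linked across 1 clause boundary (Ø).
It functions as the subject of "inquired", so the gap sits immediately after word 7 ("claimed").
Base order: That intern has claimed the director inquired if a scout had believed that this pilot apologized quietly last week abruptly.

7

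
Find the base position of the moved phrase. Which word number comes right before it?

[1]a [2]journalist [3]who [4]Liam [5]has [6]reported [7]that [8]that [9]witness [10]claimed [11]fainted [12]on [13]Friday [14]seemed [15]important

The displaced element is "a journalist" (word 2).
It is linked across 2 clause boundaries (that → Ø).
It functions as the subject of "fainted", so the gap sits immediately after word 10 ("claimed").
Base order: Liam has reported that that witness claimed a journalist fainted on Friday.

10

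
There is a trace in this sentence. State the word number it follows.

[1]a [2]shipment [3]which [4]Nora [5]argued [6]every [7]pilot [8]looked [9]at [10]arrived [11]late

The displaced element is "a shipment" (word 2).
It is linked across 1 clause boundary (Ø).
It functions as the object of the preposition "at" of "looked", so the gap sits immediately after word 9 ("at").
Base order: Nora argued every pilot looked at a shipment.

9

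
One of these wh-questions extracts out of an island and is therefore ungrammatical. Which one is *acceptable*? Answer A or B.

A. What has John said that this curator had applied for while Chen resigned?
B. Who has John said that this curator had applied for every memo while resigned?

A

In B, the wh-phrase is extracted from inside an adjunct island (introduced by "while"), which blocks movement.
In A, the extraction path crosses only that-complement boundaries, which are transparent.
So A is grammatical.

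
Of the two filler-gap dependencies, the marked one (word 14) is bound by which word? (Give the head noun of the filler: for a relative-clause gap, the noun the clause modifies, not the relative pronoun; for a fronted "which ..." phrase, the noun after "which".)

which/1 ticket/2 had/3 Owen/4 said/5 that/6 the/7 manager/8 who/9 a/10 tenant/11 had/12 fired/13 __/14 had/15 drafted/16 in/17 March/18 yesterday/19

The marked gap is inside the relative clause, the direct object of "fired".
Its filler is the head noun "manager" (via "who"), at word 8.
(The other dependency links word 2 to a gap after word 16.)

8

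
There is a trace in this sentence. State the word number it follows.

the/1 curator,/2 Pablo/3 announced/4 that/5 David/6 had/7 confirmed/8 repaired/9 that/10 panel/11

The displaced element is "the curator" (word 2).
It is linked across 2 clause boundaries (that → Ø).
It functions as the subject of "repaired", so the gap sits immediately after word 8 ("confirmed").
Base order: Pablo announced that David had confirmed the curator repaired that panel.

8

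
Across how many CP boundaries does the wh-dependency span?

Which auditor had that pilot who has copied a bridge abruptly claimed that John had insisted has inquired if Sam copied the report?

"which auditor" is extracted from the subject of "inquired".
Boundaries crossed, outermost first: [that], [Ø] — 2 in total.

2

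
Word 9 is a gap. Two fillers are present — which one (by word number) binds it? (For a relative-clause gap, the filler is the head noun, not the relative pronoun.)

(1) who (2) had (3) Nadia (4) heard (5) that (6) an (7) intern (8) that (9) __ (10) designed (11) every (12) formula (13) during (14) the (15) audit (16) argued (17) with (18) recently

7

The marked gap is inside the relative clause, the subject of "designed".
Its filler is the head noun "intern" (via "that"), at word 7.
(The other dependency links word 1 to a gap after word 17.)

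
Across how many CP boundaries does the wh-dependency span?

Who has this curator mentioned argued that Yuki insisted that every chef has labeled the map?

"who" is extracted from the subject of "argued".
Boundaries crossed, outermost first: [Ø] — 1 in total.

1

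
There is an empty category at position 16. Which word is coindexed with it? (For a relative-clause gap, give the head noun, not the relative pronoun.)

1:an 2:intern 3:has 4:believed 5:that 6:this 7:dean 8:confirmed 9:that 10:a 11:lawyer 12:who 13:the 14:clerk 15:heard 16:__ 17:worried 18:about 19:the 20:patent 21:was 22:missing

The gap at 16 is the subject of "worried", inside a relative clause.
The relative pronoun is "who" (word 12); it is bound by the head noun immediately before it.
Its filler is the head noun "lawyer", at word 11.

11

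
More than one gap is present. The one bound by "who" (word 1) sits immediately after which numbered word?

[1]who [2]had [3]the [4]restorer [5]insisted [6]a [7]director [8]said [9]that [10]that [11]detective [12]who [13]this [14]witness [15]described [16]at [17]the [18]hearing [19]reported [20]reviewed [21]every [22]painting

19

The displaced element is "who" (word 1).
It is linked across 3 clause boundaries (Ø → that → Ø).
It functions as the subject of "reviewed", so the gap sits immediately after word 19 ("reported").
Base order: The restorer had insisted a director said that that detective who this witness described at the hearing reported who reviewed every painting.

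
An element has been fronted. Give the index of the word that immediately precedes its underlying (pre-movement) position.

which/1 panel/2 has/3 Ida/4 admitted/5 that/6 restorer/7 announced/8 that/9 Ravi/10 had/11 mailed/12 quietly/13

The displaced element is "which panel" (word 2).
It is linked across 2 clause boundaries (Ø → that).
It functions as the direct object of "mailed", so the gap sits immediately after word 12 ("mailed").
Base order: Ida has admitted that restorer announced that Ravi had mailed which panel quietly.

12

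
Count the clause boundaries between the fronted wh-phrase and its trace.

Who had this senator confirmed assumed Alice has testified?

1

"who" is extracted from the subject of "assumed".
Boundaries crossed, outermost first: [Ø] — 1 in total.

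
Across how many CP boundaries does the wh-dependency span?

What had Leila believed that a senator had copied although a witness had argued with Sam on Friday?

1

"what" is extracted from the object of "copied".
Boundaries crossed, outermost first: [that] — 1 in total.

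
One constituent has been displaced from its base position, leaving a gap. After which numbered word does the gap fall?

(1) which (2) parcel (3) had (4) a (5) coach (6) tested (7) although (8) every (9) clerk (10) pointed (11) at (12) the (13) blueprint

6

The displaced element is "which parcel" (word 2).
It functions as the direct object of "tested", so the gap sits immediately after word 6 ("tested").
Base order: A coach had tested which parcel although every clerk pointed at the blueprint.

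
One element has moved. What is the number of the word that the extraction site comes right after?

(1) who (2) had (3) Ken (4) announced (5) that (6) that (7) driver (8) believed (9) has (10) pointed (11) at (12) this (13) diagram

The displaced element is "who" (word 1).
It is linked across 2 clause boundaries (that → Ø).
It functions as the subject of "pointed", so the gap sits immediately after word 8 ("believed").
Base order: Ken had announced that that driver believed that who has pointed at this diagram.

8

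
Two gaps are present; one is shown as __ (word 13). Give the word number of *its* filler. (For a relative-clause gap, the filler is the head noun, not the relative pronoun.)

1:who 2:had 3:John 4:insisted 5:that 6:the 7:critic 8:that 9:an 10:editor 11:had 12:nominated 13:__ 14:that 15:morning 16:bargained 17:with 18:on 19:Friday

7

The marked gap is inside the relative clause, the direct object of "nominated".
Its filler is the head noun "critic" (via "that"), at word 7.
(The other dependency links word 1 to a gap after word 17.)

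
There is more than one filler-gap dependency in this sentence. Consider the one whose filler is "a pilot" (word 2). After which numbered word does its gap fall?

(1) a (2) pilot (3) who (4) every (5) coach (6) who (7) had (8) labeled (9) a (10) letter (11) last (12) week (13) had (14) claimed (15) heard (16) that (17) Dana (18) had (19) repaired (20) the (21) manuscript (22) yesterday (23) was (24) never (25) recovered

14

The displaced element is "a pilot" (word 2).
It is linked across 1 clause boundary (Ø).
It functions as the subject of "heard", so the gap sits immediately after word 14 ("claimed").
Base order: Every coach who had labeled a letter last week had claimed that a pilot heard that Dana had repaired the manuscript yesterday.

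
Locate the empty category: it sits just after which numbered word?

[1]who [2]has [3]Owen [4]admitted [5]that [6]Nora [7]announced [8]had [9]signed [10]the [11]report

The displaced element is "who" (word 1).
It is linked across 2 clause boundaries (that → Ø).
It functions as the subject of "signed", so the gap sits immediately after word 7 ("announced").
Base order: Owen has admitted that Nora announced who had signed the report.

7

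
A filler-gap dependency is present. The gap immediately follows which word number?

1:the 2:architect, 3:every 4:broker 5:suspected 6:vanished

The displaced element is "the architect" (word 2).
It is linked across 1 clause boundary (Ø).
It functions as the subject of "vanished", so the gap sits immediately after word 5 ("suspected").
Base order: Every broker suspected that the architect vanished.

5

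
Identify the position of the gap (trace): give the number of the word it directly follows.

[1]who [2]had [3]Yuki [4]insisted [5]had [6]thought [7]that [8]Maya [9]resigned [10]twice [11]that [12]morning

4

The displaced element is "who" (word 1).
It is linked across 1 clause boundary (Ø).
It functions as the subject of "thought", so the gap sits immediately after word 4 ("insisted").
Base order: Yuki had insisted that who had thought that Maya resigned twice that morning.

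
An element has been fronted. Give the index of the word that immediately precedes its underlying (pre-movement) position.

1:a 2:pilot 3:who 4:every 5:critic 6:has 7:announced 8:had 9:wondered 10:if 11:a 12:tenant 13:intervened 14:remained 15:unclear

7

The displaced element is "a pilot" (word 2).
It is linked across 1 clause boundary (Ø).
It functions as the subject of "wondered", so the gap sits immediately after word 7 ("announced").
Base order: Every critic has announced a pilot had wondered if a tenant intervened.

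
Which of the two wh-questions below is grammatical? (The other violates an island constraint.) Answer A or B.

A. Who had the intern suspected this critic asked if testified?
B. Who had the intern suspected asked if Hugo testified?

B

In A, the wh-phrase is extracted from inside a wh-island (introduced by "if"), which blocks movement.
In B, the extraction path crosses only that-complement boundaries, which are transparent.
So B is grammatical.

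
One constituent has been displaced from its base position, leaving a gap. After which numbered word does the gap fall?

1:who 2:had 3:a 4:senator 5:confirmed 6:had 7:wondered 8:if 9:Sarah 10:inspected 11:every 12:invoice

The displaced element is "who" (word 1).
It is linked across 1 clause boundary (Ø).
It functions as the subject of "wondered", so the gap sits immediately after word 5 ("confirmed").
Base order: A senator had confirmed who had wondered if Sarah inspected every invoice.

5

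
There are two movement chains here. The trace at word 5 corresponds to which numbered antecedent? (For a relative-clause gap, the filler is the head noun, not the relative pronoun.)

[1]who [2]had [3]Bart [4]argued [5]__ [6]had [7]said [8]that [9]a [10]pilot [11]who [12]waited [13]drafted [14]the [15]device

1

The marked gap is the subject of "said".
Its filler is the fronted wh-phrase "who", at word 1.
(The other dependency links word 10 to a gap after word 11.)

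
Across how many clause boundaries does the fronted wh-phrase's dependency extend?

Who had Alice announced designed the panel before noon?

1

"who" is extracted from the subject of "designed".
Boundaries crossed, outermost first: [Ø] — 1 in total.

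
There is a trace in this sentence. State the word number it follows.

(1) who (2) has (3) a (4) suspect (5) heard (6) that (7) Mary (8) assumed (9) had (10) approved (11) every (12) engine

8

The displaced element is "who" (word 1).
It is linked across 2 clause boundaries (that → Ø).
It functions as the subject of "approved", so the gap sits immediately after word 8 ("assumed").
Base order: A suspect has heard that Mary assumed who had approved every engine.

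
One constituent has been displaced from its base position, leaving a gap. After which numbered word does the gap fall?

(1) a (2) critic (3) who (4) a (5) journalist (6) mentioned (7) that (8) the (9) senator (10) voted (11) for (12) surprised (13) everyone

The displaced element is "a critic" (word 2).
It is linked across 1 clause boundary (that).
It functions as the object of the preposition "for" of "voted", so the gap sits immediately after word 11 ("for").
Base order: A journalist mentioned that the senator voted for a critic.

11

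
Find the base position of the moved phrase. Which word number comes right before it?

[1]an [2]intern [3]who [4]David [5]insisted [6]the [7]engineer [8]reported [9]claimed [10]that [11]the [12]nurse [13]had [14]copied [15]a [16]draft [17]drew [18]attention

The displaced element is "an intern" (word 2).
It is linked across 2 clause boundaries (Ø → Ø).
It functions as the subject of "claimed", so the gap sits immediately after word 8 ("reported").
Base order: David insisted the engineer reported an intern claimed that the nurse had copied a draft.

8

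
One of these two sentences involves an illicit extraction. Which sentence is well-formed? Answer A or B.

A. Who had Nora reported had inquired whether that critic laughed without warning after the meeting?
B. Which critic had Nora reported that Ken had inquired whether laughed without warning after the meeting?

A

In B, the wh-phrase is extracted from inside a wh-island (introduced by "whether"), which blocks movement.
In A, the extraction path crosses only that-complement boundaries, which are transparent.
So A is grammatical.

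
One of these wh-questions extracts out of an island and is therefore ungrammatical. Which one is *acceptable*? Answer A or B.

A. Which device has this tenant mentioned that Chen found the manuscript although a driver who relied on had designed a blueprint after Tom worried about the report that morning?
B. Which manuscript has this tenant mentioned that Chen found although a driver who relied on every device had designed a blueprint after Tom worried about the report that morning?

B

In A, the wh-phrase is extracted from inside an adjunct island (introduced by "although"), which blocks movement.
In B, the extraction path crosses only that-complement boundaries, which are transparent.
So B is grammatical.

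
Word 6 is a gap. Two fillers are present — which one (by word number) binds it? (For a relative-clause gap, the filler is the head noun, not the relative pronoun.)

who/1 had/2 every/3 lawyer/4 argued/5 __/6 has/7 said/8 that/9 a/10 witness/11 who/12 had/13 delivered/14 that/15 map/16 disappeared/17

The marked gap is the subject of "said".
Its filler is the fronted wh-phrase "who", at word 1.
(The other dependency links word 11 to a gap after word 12.)

1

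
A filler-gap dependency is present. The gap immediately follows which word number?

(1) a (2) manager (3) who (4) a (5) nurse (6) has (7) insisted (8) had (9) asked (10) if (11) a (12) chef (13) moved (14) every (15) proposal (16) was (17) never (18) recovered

The displaced element is "a manager" (word 2).
It is linked across 1 clause boundary (Ø).
It functions as the subject of "asked", so the gap sits immediately after word 7 ("insisted").
Base order: A nurse has insisted that a manager had asked if a chef moved every proposal.

7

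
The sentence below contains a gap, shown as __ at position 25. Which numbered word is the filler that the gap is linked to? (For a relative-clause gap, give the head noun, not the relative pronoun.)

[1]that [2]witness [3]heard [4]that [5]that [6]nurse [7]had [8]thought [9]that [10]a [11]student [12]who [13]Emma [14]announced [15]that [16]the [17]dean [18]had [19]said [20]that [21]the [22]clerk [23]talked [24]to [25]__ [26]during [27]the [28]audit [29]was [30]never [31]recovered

The gap at 25 is the prepositional object of "talked", inside a relative clause.
The relative pronoun is "who" (word 12); it is bound by the head noun immediately before it.
Its filler is the head noun "student", at word 11.

11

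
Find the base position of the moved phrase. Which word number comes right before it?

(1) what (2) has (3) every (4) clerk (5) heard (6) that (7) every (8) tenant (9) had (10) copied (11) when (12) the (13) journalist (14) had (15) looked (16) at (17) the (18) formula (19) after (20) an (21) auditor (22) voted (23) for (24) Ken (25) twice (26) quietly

The displaced element is "what" (word 1).
It is linked across 1 clause boundary (that).
It functions as the direct object of "copied", so the gap sits immediately after word 10 ("copied").
Base order: Every clerk has heard that every tenant had copied what when the journalist had looked at the formula after an auditor voted for Ken twice quietly.

10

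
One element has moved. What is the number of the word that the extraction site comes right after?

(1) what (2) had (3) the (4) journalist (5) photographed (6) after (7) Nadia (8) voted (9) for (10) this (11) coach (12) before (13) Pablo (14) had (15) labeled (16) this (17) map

The displaced element is "what" (word 1).
It functions as the direct object of "photographed", so the gap sits immediately after word 5 ("photographed").
Base order: The journalist had photographed what after Nadia voted for this coach before Pablo had labeled this map.

5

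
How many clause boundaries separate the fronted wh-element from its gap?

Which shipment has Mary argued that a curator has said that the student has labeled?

"which shipment" is extracted from the object of "labeled".
Boundaries crossed, outermost first: [that], [that] — 2 in total.

2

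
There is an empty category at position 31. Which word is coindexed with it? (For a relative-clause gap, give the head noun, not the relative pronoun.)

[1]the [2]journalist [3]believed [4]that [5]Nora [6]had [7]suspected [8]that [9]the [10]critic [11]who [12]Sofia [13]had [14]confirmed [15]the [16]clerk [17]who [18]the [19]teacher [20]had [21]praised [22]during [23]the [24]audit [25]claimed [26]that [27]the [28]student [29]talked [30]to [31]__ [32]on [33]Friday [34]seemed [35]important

The gap at 31 is the prepositional object of "talked", inside a relative clause.
The relative pronoun is "who" (word 11); it is bound by the head noun immediately before it.
Its filler is the head noun "critic", at word 10.

10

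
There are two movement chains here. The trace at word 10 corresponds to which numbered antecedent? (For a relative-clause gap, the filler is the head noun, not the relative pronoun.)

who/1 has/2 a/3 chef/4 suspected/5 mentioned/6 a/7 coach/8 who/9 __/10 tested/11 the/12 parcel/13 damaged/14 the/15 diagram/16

The marked gap is inside the relative clause, the subject of "tested".
Its filler is the head noun "coach" (via "who"), at word 8.
(The other dependency links word 1 to a gap after word 5.)

8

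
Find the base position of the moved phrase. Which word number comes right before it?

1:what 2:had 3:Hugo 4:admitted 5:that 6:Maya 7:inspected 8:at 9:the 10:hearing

The displaced element is "what" (word 1).
It is linked across 1 clause boundary (that).
It functions as the direct object of "inspected", so the gap sits immediately after word 7 ("inspected").
Base order: Hugo had admitted that Maya inspected what at the hearing.

7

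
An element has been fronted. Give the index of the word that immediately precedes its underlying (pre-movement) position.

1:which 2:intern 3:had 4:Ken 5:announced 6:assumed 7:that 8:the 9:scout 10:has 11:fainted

5

The displaced element is "which intern" (word 2).
It is linked across 1 clause boundary (Ø).
It functions as the subject of "assumed", so the gap sits immediately after word 5 ("announced").
Base order: Ken had announced that which intern assumed that the scout has fainted.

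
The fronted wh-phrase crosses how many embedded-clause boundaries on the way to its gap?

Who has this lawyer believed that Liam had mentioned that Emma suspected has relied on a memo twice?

"who" is extracted from the subject of "relied".
Boundaries crossed, outermost first: [that], [that], [Ø] — 3 in total.

3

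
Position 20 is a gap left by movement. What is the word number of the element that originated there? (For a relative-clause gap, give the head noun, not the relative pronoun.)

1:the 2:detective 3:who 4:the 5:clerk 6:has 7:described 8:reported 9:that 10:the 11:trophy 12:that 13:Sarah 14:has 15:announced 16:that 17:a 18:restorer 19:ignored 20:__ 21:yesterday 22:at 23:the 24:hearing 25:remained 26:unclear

The gap at 20 is the object of "ignored", inside a relative clause.
The relative pronoun is "that" (word 12); it is bound by the head noun immediately before it.
Its filler is the head noun "trophy", at word 11.

11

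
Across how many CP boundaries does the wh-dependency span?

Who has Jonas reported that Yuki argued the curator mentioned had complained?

"who" is extracted from the subject of "complained".
Boundaries crossed, outermost first: [that], [Ø], [Ø] — 3 in total.

3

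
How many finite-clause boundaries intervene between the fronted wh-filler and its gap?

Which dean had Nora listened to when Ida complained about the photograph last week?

0

"which dean" originates inside the matrix clause — no clause boundary is crossed.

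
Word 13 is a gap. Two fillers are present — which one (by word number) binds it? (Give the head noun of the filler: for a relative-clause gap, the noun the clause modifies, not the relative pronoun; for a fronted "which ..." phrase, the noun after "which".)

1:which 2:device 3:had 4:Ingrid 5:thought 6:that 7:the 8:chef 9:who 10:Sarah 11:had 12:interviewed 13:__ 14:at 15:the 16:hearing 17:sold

The marked gap is inside the relative clause, the direct object of "interviewed".
Its filler is the head noun "chef" (via "who"), at word 8.
(The other dependency links word 2 to a gap after word 17.)

8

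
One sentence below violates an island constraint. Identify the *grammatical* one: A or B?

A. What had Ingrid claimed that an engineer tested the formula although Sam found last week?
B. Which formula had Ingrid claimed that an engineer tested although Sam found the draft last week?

B

In A, the wh-phrase is extracted from inside an adjunct island (introduced by "although"), which blocks movement.
In B, the extraction path crosses only that-complement boundaries, which are transparent.
So B is grammatical.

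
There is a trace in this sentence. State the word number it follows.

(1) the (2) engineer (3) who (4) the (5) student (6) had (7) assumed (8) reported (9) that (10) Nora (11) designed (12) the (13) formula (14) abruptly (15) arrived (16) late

The displaced element is "the engineer" (word 2).
It is linked across 1 clause boundary (Ø).
It functions as the subject of "reported", so the gap sits immediately after word 7 ("assumed").
Base order: The student had assumed that the engineer reported that Nora designed the formula abruptly.

7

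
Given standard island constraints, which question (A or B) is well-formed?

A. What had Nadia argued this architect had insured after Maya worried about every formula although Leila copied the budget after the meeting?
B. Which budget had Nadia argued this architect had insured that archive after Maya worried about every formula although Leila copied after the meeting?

In B, the wh-phrase is extracted from inside an adjunct island (introduced by "after"), which blocks movement.
In A, the extraction path crosses only that-complement boundaries, which are transparent.
So A is grammatical.

A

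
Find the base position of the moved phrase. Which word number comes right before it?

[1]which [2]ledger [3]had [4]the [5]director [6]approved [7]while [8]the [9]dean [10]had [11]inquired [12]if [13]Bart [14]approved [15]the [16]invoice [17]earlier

6

The displaced element is "which ledger" (word 2).
It functions as the direct object of "approved", so the gap sits immediately after word 6 ("approved").
Base order: The director had approved which ledger while the dean had inquired if Bart approved the invoice earlier.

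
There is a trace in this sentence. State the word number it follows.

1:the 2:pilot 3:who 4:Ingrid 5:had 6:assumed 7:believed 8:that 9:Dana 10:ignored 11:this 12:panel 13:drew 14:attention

The displaced element is "the pilot" (word 2).
It is linked across 1 clause boundary (Ø).
It functions as the subject of "believed", so the gap sits immediately after word 6 ("assumed").
Base order: Ingrid had assumed that the pilot believed that Dana ignored this panel.

6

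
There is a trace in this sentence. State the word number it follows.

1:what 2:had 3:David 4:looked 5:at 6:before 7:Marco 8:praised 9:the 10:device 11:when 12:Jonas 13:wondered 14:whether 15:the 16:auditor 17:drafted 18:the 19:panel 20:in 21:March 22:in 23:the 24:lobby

5

The displaced element is "what" (word 1).
It functions as the object of the preposition "at" of "looked", so the gap sits immediately after word 5 ("at").
Base order: David had looked at what before Marco praised the device when Jonas wondered whether the auditor drafted the panel in March in the lobby.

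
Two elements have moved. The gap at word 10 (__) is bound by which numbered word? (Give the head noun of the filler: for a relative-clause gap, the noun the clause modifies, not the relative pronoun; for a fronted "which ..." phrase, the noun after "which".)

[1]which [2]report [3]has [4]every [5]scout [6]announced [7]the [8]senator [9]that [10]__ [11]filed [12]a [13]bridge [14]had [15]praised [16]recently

8

The marked gap is inside the relative clause, the subject of "filed".
Its filler is the head noun "senator" (via "that"), at word 8.
(The other dependency links word 2 to a gap after word 15.)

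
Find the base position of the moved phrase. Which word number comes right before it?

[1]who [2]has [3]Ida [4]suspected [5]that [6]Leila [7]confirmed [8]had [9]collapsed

The displaced element is "who" (word 1).
It is linked across 2 clause boundaries (that → Ø).
It functions as the subject of "collapsed", so the gap sits immediately after word 7 ("confirmed").
Base order: Ida has suspected that Leila confirmed that who had collapsed.

7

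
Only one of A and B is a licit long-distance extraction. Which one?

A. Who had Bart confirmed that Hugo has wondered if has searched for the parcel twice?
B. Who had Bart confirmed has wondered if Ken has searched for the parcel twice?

B

In A, the wh-phrase is extracted from inside a wh-island (introduced by "if"), which blocks movement.
In B, the extraction path crosses only that-complement boundaries, which are transparent.
So B is grammatical.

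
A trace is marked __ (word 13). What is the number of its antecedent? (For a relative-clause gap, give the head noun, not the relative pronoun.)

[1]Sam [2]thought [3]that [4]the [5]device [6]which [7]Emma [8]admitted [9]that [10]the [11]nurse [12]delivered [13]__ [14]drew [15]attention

The gap at 13 is the object of "delivered", inside a relative clause.
The relative pronoun is "which" (word 6); it is bound by the head noun immediately before it.
Its filler is the head noun "device", at word 5.

5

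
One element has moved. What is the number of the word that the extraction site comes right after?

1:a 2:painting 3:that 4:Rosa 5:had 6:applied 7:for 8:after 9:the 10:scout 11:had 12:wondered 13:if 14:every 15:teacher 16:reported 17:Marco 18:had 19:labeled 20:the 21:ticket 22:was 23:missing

7

The displaced element is "a painting" (word 2).
It functions as the object of the preposition "for" of "applied", so the gap sits immediately after word 7 ("for").
Base order: Rosa had applied for a painting after the scout had wondered if every teacher reported Marco had labeled the ticket.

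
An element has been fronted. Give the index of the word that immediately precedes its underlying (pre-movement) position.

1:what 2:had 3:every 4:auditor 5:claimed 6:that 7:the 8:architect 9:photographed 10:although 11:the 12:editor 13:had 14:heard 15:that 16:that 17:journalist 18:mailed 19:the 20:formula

9

The displaced element is "what" (word 1).
It is linked across 1 clause boundary (that).
It functions as the direct object of "photographed", so the gap sits immediately after word 9 ("photographed").
Base order: Every auditor had claimed that the architect photographed what although the editor had heard that that journalist mailed the formula.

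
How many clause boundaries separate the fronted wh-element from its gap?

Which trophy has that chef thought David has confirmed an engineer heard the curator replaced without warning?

3

"which trophy" is extracted from the object of "replaced".
Boundaries crossed, outermost first: [Ø], [Ø], [Ø] — 3 in total.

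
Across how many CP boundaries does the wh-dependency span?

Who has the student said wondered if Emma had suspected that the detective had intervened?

"who" is extracted from the subject of "wondered".
Boundaries crossed, outermost first: [Ø] — 1 in total.

1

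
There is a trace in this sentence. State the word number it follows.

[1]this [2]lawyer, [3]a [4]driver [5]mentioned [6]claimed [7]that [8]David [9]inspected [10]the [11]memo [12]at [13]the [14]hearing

5

The displaced element is "this lawyer" (word 2).
It is linked across 1 clause boundary (Ø).
It functions as the subject of "claimed", so the gap sits immediately after word 5 ("mentioned").
Base order: A driver mentioned this lawyer claimed that David inspected the memo at the hearing.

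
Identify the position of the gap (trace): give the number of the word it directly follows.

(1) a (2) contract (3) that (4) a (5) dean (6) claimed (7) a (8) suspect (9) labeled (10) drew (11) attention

The displaced element is "a contract" (word 2).
It is linked across 1 clause boundary (Ø).
It functions as the direct object of "labeled", so the gap sits immediately after word 9 ("labeled").
Base order: A dean claimed a suspect labeled a contract.

9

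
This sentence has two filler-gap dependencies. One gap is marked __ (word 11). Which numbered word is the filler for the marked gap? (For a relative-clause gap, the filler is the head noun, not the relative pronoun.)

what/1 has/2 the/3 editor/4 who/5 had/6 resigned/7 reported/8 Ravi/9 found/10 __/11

The marked gap is the direct object of "found".
Its filler is the fronted wh-phrase "what", at word 1.
(The other dependency links word 4 to a gap after word 5.)

1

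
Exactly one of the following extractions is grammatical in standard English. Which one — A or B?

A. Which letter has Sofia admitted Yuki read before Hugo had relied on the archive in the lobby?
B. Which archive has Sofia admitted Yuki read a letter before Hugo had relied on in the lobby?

In B, the wh-phrase is extracted from inside an adjunct island (introduced by "before"), which blocks movement.
In A, the extraction path crosses only that-complement boundaries, which are transparent.
So A is grammatical.

A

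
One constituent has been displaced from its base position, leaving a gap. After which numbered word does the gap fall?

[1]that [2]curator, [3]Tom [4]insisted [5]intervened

The displaced element is "that curator" (word 2).
It is linked across 1 clause boundary (Ø).
It functions as the subject of "intervened", so the gap sits immediately after word 4 ("insisted").
Base order: Tom insisted that that curator intervened.

4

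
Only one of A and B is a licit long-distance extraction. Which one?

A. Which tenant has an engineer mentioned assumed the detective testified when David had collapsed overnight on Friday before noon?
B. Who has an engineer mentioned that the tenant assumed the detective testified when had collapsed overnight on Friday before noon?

In B, the wh-phrase is extracted from inside an adjunct island (introduced by "when"), which blocks movement.
In A, the extraction path crosses only that-complement boundaries, which are transparent.
So A is grammatical.

A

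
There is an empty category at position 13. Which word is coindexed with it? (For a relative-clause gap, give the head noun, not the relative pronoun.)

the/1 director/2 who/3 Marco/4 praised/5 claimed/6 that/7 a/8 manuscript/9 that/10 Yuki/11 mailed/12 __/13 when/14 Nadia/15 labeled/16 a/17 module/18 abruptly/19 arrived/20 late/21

The gap at 13 is the object of "mailed", inside a relative clause.
The relative pronoun is "that" (word 10); it is bound by the head noun immediately before it.
Its filler is the head noun "manuscript", at word 9.

9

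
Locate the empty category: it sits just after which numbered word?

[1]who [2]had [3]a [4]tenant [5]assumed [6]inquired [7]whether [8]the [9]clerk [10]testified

The displaced element is "who" (word 1).
It is linked across 1 clause boundary (Ø).
It functions as the subject of "inquired", so the gap sits immediately after word 5 ("assumed").
Base order: A tenant had assumed who inquired whether the clerk testified.

5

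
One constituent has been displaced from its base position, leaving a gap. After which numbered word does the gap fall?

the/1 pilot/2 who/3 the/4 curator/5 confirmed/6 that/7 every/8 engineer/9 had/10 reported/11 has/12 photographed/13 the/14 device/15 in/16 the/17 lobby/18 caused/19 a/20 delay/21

11

The displaced element is "the pilot" (word 2).
It is linked across 2 clause boundaries (that → Ø).
It functions as the subject of "photographed", so the gap sits immediately after word 11 ("reported").
Base order: The curator confirmed that every engineer had reported that the pilot has photographed the device in the lobby.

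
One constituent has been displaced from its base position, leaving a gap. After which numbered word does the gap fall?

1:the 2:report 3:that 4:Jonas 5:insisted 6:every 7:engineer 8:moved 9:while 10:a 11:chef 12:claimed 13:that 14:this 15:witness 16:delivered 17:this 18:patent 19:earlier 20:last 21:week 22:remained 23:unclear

8

The displaced element is "the report" (word 2).
It is linked across 1 clause boundary (Ø).
It functions as the direct object of "moved", so the gap sits immediately after word 8 ("moved").
Base order: Jonas insisted every engineer moved the report while a chef claimed that this witness delivered this patent earlier last week.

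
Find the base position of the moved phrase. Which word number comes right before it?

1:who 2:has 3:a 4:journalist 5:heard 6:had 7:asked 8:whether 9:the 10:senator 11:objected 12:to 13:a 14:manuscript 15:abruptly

5

The displaced element is "who" (word 1).
It is linked across 1 clause boundary (Ø).
It functions as the subject of "asked", so the gap sits immediately after word 5 ("heard").
Base order: A journalist has heard who had asked whether the senator objected to a manuscript abruptly.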